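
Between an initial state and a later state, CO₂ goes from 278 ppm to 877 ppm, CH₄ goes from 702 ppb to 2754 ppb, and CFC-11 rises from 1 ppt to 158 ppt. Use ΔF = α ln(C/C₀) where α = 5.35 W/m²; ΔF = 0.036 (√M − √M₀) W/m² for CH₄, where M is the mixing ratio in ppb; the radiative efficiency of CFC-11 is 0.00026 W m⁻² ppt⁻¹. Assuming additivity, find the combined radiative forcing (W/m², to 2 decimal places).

CO₂: 5.35 × ln(877/278) = 5.35 × ln(3.15468) = 5.35 × 1.14889 = 6.1466 W/m².
CH₄: 0.036 × (√2754 − √702) = 0.036 × (52.4786 − 26.4953) = 0.036 × 25.9833 = 0.9354 W/m².
CFC-11: ΔF = 0.00026 × (158 − 1) = 0.00026 × 157 = 0.0408 W/m².
Total ΔF = 6.1466 + 0.9354 + 0.0408 = 7.1228 W/m².

ΔF = 7.12 W/m²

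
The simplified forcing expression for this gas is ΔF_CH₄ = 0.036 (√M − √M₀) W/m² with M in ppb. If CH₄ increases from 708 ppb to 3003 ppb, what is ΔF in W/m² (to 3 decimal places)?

CH₄: 0.036 × (√3003 − √708) = 0.036 × (54.7996 − 26.6083) = 0.036 × 28.1913 = 1.0149 W/m².

ΔF = 1.015 W/m²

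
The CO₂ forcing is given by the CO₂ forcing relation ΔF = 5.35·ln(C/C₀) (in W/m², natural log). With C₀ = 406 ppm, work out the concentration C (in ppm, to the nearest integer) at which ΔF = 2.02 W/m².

Set 5.35 ln(C/406) = 2.02, so ln(C/406) = 2.02/5.35 = 0.37757.
Then C/406 = e^0.37757 = 1.45874, giving C = 406 × 1.45874 = 592.25 ppm.

C ≈ 592 ppm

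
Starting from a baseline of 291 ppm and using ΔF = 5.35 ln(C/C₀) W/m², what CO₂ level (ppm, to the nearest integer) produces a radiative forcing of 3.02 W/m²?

C ≈ 512 ppm

Set 5.35 ln(C/291) = 3.02, so ln(C/291) = 3.02/5.35 = 0.56449.
Then C/291 = e^0.56449 = 1.75855, giving C = 291 × 1.75855 = 511.74 ppm.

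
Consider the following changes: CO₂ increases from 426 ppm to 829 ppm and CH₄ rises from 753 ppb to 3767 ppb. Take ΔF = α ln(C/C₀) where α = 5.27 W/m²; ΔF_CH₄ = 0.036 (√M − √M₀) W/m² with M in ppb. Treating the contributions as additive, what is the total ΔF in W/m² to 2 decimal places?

CO₂: 5.27 × ln(829/426) = 5.27 × ln(1.94601) = 5.27 × 0.66578 = 3.5087 W/m².
CH₄: 0.036 × (√3767 − √753) = 0.036 × (61.3759 − 27.4408) = 0.036 × 33.9351 = 1.2217 W/m².
Total ΔF = 3.5087 + 1.2217 = 4.7304 W/m².

ΔF = 4.73 W/m²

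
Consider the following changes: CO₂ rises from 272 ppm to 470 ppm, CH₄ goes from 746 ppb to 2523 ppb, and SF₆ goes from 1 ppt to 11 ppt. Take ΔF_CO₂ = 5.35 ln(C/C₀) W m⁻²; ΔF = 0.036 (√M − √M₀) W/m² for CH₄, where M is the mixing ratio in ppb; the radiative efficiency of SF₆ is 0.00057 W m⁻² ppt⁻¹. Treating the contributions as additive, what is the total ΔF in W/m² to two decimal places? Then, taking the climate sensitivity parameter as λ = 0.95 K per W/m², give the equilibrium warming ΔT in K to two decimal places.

CO₂: 5.35 × ln(470/272) = 5.35 × ln(1.72794) = 5.35 × 0.54693 = 2.9261 W/m².
CH₄: 0.036 × (√2523 − √746) = 0.036 × (50.2295 − 27.3130) = 0.036 × 22.9165 = 0.8250 W/m².
SF₆: ΔF = 0.00057 × (11 − 1) = 0.00057 × 10 = 0.0057 W/m².
Total ΔF = 2.9261 + 0.8250 + 0.0057 = 3.7568 W/m².
ΔT = λ ΔF = 0.95 × 3.76 = 3.5720 K.

ΔF = 3.76 W/m²; ΔT = 3.57 K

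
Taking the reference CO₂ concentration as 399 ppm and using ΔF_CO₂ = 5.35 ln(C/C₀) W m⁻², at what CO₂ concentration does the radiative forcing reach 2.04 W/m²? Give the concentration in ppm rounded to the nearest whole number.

Set 5.35 ln(C/399) = 2.04, so ln(C/399) = 2.04/5.35 = 0.38131.
Then C/399 = e^0.38131 = 1.46420, giving C = 399 × 1.46420 = 584.22 ppm.

C ≈ 584 ppm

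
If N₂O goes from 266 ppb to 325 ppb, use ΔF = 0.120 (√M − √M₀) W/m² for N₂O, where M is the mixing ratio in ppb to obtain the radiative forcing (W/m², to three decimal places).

N₂O: 0.120 × (√325 − √266) = 0.120 × (18.0278 − 16.3095) = 0.120 × 1.7183 = 0.2062 W/m².

ΔF = 0.206 W/m²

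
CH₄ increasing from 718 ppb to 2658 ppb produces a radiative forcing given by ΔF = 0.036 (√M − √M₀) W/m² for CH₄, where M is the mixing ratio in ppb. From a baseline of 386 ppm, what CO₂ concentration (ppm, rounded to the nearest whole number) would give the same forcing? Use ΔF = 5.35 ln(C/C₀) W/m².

CH₄ forcing: 0.036 × (√2658 − √718) = 0.036 × (51.5558 − 26.7955) = 0.036 × 24.7603 = 0.89137 W/m².
Set 5.35 ln(C/386) = 0.89137: ln(C/386) = 0.89137/5.35 = 0.16661, so C = 386 × e^0.16661 = 386 × 1.18129 = 455.98 ppm.

C ≈ 456 ppm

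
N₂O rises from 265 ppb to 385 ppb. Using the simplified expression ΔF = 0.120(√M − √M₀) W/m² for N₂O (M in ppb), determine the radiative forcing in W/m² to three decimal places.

ΔF = 0.401 W/m²

N₂O: 0.120 × (√385 − √265) = 0.120 × (19.6214 − 16.2788) = 0.120 × 3.3426 = 0.4011 W/m².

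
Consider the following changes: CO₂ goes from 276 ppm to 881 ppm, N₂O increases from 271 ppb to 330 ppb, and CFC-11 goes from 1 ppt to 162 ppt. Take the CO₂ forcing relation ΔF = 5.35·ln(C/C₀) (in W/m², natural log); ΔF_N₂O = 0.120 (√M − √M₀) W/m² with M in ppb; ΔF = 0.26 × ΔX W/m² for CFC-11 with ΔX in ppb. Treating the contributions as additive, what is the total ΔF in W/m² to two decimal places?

CO₂: 5.35 × ln(881/276) = 5.35 × ln(3.19203) = 5.35 × 1.16066 = 6.2095 W/m².
N₂O: 0.120 × (√330 − √271) = 0.120 × (18.1659 − 16.4621) = 0.120 × 1.7038 = 0.2045 W/m².
CFC-11: Δ = 162 − 1 = 161 ppt = 0.161 ppb; ΔF = 0.26 × 0.161 = 0.0419 W/m².
Total ΔF = 6.2095 + 0.2045 + 0.0419 = 6.4559 W/m².

ΔF = 6.46 W/m²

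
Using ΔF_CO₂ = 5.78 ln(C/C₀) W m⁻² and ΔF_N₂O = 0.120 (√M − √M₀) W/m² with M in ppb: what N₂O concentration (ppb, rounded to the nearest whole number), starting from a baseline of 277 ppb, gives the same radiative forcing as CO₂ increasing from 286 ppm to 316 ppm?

CO₂ forcing: 5.78 × ln(316/286) = 5.78 × 0.099750 = 0.57656 W/m².
Set 0.120(√M − √277) = 0.57656: √M = 0.57656/0.120 + √277 = 4.8047 + 16.6433 = 21.4480.
M = (21.4480)² = 460.02 ppb.

M ≈ 460 ppb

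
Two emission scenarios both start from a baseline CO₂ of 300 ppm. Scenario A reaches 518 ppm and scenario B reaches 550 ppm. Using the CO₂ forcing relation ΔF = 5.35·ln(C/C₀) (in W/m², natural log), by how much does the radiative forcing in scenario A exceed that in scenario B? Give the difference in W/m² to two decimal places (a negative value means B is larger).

ΔF_A − ΔF_B = -0.32 W/m²

ΔF_A = 5.35 ln(518/300) = 5.35 × 0.54619 = 2.9221 W/m².
ΔF_B = 5.35 ln(550/300) = 5.35 × 0.60614 = 3.2428 W/m².
Difference: 2.9221 − 3.2428 = -0.3207 W/m².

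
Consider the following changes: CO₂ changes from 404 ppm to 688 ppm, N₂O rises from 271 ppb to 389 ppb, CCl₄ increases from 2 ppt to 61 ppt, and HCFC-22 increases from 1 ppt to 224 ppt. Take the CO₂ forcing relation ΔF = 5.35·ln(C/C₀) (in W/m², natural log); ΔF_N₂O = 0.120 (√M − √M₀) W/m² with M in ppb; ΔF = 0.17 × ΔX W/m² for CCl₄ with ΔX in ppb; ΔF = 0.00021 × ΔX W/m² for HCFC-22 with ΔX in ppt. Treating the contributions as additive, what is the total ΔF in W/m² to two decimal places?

ΔF = 3.30 W/m²

CO₂: 5.35 × ln(688/404) = 5.35 × ln(1.70297) = 5.35 × 0.53237 = 2.8482 W/m².
N₂O: 0.120 × (√389 − √271) = 0.120 × (19.7231 − 16.4621) = 0.120 × 3.2610 = 0.3913 W/m².
CCl₄: Δ = 61 − 2 = 59 ppt = 0.059 ppb; ΔF = 0.17 × 0.059 = 0.0100 W/m².
HCFC-22: ΔF = 0.00021 × (224 − 1) = 0.00021 × 223 = 0.0468 W/m².
Total ΔF = 2.8482 + 0.3913 + 0.0100 + 0.0468 = 3.2963 W/m².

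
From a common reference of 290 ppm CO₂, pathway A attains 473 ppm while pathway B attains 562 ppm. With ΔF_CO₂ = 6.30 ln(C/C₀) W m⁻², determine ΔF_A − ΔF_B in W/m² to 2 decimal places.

ΔF_A − ΔF_B = -1.09 W/m²

ΔF_A = 6.30 ln(473/290) = 6.30 × 0.48921 = 3.0820 W/m².
ΔF_B = 6.30 ln(562/290) = 6.30 × 0.66162 = 4.1682 W/m².
Difference: 3.0820 − 4.1682 = -1.0862 W/m².
(Equivalently, ΔF_A − ΔF_B = 6.30 ln(473/562) = 6.30 × -0.17241 = -1.0862 W/m².)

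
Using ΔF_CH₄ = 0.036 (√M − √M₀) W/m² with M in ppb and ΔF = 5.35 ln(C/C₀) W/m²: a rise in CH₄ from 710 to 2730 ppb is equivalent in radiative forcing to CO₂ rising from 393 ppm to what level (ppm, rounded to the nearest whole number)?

CH₄ forcing: 0.036 × (√2730 − √710) = 0.036 × (52.2494 − 26.6458) = 0.036 × 25.6036 = 0.92173 W/m².
Set 5.35 ln(C/393) = 0.92173: ln(C/393) = 0.92173/5.35 = 0.17229, so C = 393 × e^0.17229 = 393 × 1.18802 = 466.89 ppm.

C ≈ 467 ppm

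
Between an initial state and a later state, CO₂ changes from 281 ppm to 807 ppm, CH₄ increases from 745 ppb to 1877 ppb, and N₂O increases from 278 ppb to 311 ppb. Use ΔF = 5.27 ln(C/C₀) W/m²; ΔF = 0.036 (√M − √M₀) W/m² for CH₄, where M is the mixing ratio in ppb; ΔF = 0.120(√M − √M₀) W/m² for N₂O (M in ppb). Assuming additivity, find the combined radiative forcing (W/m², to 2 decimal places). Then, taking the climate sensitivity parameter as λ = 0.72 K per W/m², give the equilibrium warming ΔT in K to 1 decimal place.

CO₂: 5.27 × ln(807/281) = 5.27 × ln(2.87189) = 5.27 × 1.05497 = 5.5597 W/m².
CH₄: 0.036 × (√1877 − √745) = 0.036 × (43.3244 − 27.2947) = 0.036 × 16.0297 = 0.5771 W/m².
N₂O: 0.120 × (√311 − √278) = 0.120 × (17.6352 − 16.6733) = 0.120 × 0.9619 = 0.1154 W/m².
Total ΔF = 5.5597 + 0.5771 + 0.1154 = 6.2522 W/m².
ΔT = λ ΔF = 0.72 × 6.25 = 4.5000 K.

ΔF = 6.25 W/m²; ΔT = 4.5 K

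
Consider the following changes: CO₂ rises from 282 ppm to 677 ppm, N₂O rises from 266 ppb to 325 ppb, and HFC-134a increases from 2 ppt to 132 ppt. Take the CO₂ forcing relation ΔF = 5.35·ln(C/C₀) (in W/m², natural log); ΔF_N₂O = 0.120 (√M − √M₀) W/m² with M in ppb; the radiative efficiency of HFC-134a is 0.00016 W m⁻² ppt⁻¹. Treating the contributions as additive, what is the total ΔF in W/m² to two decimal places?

ΔF = 4.91 W/m²

CO₂: 5.35 × ln(677/282) = 5.35 × ln(2.40071) = 5.35 × 0.87576 = 4.6853 W/m².
N₂O: 0.120 × (√325 − √266) = 0.120 × (18.0278 − 16.3095) = 0.120 × 1.7183 = 0.2062 W/m².
HFC-134a: ΔF = 0.00016 × (132 − 2) = 0.00016 × 130 = 0.0208 W/m².
Total ΔF = 4.6853 + 0.2062 + 0.0208 = 4.9123 W/m².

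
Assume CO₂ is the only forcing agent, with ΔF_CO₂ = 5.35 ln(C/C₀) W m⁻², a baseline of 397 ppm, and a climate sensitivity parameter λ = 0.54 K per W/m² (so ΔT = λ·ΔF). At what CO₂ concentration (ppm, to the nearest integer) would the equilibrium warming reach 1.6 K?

Required forcing: ΔF = ΔT/λ = 1.6/0.54 = 2.9630 W/m².
Then ln(C/397) = ΔF/5.35 = 2.9630/5.35 = 0.55383.
So C = 397 × e^0.55383 = 397 × 1.73990 = 690.74 ppm.

C ≈ 691 ppm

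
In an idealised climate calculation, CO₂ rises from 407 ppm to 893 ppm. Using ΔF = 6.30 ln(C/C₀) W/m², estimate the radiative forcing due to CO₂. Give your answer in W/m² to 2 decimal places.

ΔF = 4.95 W/m²

CO₂: 6.30 × ln(893/407) = 6.30 × ln(2.19410) = 6.30 × 0.78577 = 4.9504 W/m².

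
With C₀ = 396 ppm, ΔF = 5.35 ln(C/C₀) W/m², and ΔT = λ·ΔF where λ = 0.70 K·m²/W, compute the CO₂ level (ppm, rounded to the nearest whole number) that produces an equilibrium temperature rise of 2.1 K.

Required forcing: ΔF = ΔT/λ = 2.1/0.70 = 3.0000 W/m².
Then ln(C/396) = ΔF/5.35 = 3.0000/5.35 = 0.56075.
So C = 396 × e^0.56075 = 396 × 1.75199 = 693.79 ppm.

C ≈ 694 ppm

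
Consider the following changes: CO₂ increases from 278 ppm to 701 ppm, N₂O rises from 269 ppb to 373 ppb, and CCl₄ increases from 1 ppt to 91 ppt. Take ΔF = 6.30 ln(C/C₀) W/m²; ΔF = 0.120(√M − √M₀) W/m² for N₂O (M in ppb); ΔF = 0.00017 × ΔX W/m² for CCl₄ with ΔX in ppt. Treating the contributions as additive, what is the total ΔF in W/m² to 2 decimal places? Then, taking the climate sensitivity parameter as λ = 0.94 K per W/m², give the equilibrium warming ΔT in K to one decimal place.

ΔF = 6.19 W/m²; ΔT = 5.8 K

CO₂: 6.30 × ln(701/278) = 6.30 × ln(2.52158) = 6.30 × 0.92489 = 5.8268 W/m².
N₂O: 0.120 × (√373 − √269) = 0.120 × (19.3132 − 16.4012) = 0.120 × 2.9120 = 0.3494 W/m².
CCl₄: ΔF = 0.00017 × (91 − 1) = 0.00017 × 90 = 0.0153 W/m².
Total ΔF = 5.8268 + 0.3494 + 0.0153 = 6.1915 W/m².
ΔT = λ ΔF = 0.94 × 6.19 = 5.8186 K.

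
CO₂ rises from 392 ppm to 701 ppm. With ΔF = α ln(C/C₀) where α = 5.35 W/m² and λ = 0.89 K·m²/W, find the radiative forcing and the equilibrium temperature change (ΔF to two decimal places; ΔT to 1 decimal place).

CO₂: 5.35 × ln(701/392) = 5.35 × ln(1.78827) = 5.35 × 0.58125 = 3.1097 W/m².
ΔT = λ ΔF = 0.89 × 3.11 = 2.7679 K.

ΔF = 3.11 W/m²; ΔT = 2.8 K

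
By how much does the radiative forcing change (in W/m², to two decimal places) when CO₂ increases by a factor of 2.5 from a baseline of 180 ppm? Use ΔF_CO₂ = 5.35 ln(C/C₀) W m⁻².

ΔF = 5.35 × ln(2.5) = 5.35 × 0.91629 = 4.9022 W/m².

ΔF = 4.90 W/m²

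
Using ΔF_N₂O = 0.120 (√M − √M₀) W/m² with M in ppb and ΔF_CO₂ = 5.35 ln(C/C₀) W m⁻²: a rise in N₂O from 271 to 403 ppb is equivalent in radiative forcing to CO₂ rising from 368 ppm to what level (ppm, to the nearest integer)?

C ≈ 399 ppm

N₂O forcing: 0.120 × (√403 − √271) = 0.120 × (20.0749 − 16.4621) = 0.120 × 3.6128 = 0.43354 W/m².
Set 5.35 ln(C/368) = 0.43354: ln(C/368) = 0.43354/5.35 = 0.08104, so C = 368 × e^0.08104 = 368 × 1.08441 = 399.06 ppm.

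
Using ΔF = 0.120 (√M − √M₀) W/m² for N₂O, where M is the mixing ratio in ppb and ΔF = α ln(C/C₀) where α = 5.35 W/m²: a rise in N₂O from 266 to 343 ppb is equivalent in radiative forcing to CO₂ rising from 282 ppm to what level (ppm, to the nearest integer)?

N₂O forcing: 0.120 × (√343 − √266) = 0.120 × (18.5203 − 16.3095) = 0.120 × 2.2108 = 0.26530 W/m².
Set 5.35 ln(C/282) = 0.26530: ln(C/282) = 0.26530/5.35 = 0.04959, so C = 282 × e^0.04959 = 282 × 1.05084 = 296.34 ppm.

C ≈ 296 ppm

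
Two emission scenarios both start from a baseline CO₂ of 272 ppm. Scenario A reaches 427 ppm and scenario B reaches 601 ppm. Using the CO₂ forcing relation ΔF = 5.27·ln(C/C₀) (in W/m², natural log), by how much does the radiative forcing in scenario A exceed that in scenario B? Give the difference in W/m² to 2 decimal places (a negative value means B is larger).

ΔF_A − ΔF_B = -1.80 W/m²

ΔF_A = 5.27 ln(427/272) = 5.27 × 0.45098 = 2.3767 W/m².
ΔF_B = 5.27 ln(601/272) = 5.27 × 0.79279 = 4.1780 W/m².
Difference: 2.3767 − 4.1780 = -1.8013 W/m².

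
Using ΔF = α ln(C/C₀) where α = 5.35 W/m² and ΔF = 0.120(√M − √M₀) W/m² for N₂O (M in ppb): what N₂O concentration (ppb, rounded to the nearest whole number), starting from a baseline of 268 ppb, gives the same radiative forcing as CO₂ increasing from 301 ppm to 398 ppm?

M ≈ 831 ppb

CO₂ forcing: 5.35 × ln(398/301) = 5.35 × 0.279342 = 1.49448 W/m².
Set 0.120(√M − √268) = 1.49448: √M = 1.49448/0.120 + √268 = 12.4540 + 16.3707 = 28.8247.
M = (28.8247)² = 830.86 ppb.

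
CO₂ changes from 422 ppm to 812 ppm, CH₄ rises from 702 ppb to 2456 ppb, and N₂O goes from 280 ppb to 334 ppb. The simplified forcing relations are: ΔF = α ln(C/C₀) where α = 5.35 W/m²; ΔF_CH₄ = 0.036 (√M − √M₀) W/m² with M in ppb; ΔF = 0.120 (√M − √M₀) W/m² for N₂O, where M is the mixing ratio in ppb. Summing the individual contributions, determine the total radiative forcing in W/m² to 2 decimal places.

CO₂: 5.35 × ln(812/422) = 5.35 × ln(1.92417) = 5.35 × 0.65449 = 3.5015 W/m².
CH₄: 0.036 × (√2456 − √702) = 0.036 × (49.5580 − 26.4953) = 0.036 × 23.0627 = 0.8303 W/m².
N₂O: 0.120 × (√334 − √280) = 0.120 × (18.2757 − 16.7332) = 0.120 × 1.5425 = 0.1851 W/m².
Total ΔF = 3.5015 + 0.8303 + 0.1851 = 4.5169 W/m².

ΔF = 4.52 W/m²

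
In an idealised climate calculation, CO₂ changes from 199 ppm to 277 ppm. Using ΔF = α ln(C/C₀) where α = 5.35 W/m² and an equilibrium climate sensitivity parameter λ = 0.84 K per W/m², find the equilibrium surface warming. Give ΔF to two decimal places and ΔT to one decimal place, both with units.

CO₂: 5.35 × ln(277/199) = 5.35 × ln(1.39196) = 5.35 × 0.33071 = 1.7693 W/m².
ΔT = λ ΔF = 0.84 × 1.77 = 1.4868 K.

ΔF = 1.77 W/m²; ΔT = 1.5 K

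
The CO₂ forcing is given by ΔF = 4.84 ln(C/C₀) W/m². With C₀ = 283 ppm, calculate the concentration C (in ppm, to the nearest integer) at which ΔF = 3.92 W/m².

Set 4.84 ln(C/283) = 3.92, so ln(C/283) = 3.92/4.84 = 0.80992.
Then C/283 = e^0.80992 = 2.24773, giving C = 283 × 2.24773 = 636.11 ppm.

C ≈ 636 ppm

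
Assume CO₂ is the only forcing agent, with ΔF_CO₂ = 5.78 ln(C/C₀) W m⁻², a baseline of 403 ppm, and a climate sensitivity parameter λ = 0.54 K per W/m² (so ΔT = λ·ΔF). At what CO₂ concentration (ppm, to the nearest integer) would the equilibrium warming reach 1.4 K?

Required forcing: ΔF = ΔT/λ = 1.4/0.54 = 2.5926 W/m².
Then ln(C/403) = ΔF/5.78 = 2.5926/5.78 = 0.44855.
So C = 403 × e^0.44855 = 403 × 1.56604 = 631.11 ppm.

C ≈ 631 ppm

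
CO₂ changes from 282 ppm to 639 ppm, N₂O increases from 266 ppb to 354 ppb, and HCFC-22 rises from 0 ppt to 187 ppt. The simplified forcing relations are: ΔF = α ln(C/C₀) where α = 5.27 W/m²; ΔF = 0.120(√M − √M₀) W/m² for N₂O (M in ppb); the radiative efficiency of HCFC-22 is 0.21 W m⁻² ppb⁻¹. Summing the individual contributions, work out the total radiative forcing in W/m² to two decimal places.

ΔF = 4.65 W/m²

CO₂: 5.27 × ln(639/282) = 5.27 × ln(2.26596) = 5.27 × 0.81800 = 4.3109 W/m².
N₂O: 0.120 × (√354 − √266) = 0.120 × (18.8149 − 16.3095) = 0.120 × 2.5054 = 0.3006 W/m².
HCFC-22: Δ = 187 − 0 = 187 ppt = 0.187 ppb; ΔF = 0.21 × 0.187 = 0.0393 W/m².
Total ΔF = 4.3109 + 0.3006 + 0.0393 = 4.6508 W/m².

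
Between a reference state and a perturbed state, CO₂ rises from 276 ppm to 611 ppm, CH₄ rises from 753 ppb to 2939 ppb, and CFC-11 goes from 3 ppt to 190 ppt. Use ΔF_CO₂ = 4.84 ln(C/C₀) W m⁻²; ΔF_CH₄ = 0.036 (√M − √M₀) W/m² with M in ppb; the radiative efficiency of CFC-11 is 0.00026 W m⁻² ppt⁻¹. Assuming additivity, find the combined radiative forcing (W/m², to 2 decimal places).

CO₂: 4.84 × ln(611/276) = 4.84 × ln(2.21377) = 4.84 × 0.79470 = 3.8463 W/m².
CH₄: 0.036 × (√2939 − √753) = 0.036 × (54.2125 − 27.4408) = 0.036 × 26.7717 = 0.9638 W/m².
CFC-11: ΔF = 0.00026 × (190 − 3) = 0.00026 × 187 = 0.0486 W/m².
Total ΔF = 3.8463 + 0.9638 + 0.0486 = 4.8587 W/m².

ΔF = 4.86 W/m²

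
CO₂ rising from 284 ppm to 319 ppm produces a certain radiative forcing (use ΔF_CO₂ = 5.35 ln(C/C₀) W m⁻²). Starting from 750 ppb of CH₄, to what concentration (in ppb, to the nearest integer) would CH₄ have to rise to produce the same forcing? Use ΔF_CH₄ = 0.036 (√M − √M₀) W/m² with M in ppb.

M ≈ 1994 ppb

CO₂ forcing: 5.35 × ln(319/284) = 5.35 × 0.116217 = 0.62176 W/m².
Set 0.036(√M − √750) = 0.62176: √M = 0.62176/0.036 + √750 = 17.2711 + 27.3861 = 44.6572.
M = (44.6572)² = 1994.27 ppb.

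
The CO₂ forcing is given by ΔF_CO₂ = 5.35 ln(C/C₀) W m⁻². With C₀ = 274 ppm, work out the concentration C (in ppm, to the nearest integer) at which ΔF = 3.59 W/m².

Set 5.35 ln(C/274) = 3.59, so ln(C/274) = 3.59/5.35 = 0.67103.
Then C/274 = e^0.67103 = 1.95625, giving C = 274 × 1.95625 = 536.01 ppm.

C ≈ 536 ppm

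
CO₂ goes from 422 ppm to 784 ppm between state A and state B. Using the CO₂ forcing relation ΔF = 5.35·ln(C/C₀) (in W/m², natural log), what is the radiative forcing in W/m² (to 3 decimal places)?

CO₂: 5.35 × ln(784/422) = 5.35 × ln(1.85782) = 5.35 × 0.61940 = 3.3138 W/m².

ΔF = 3.314 W/m²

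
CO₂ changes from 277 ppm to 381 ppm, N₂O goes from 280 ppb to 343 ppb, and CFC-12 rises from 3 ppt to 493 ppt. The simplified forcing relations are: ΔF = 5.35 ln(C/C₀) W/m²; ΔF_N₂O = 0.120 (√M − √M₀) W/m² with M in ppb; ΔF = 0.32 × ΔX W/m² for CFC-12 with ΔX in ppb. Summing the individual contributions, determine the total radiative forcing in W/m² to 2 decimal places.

ΔF = 2.08 W/m²

CO₂: 5.35 × ln(381/277) = 5.35 × ln(1.37545) = 5.35 × 0.31878 = 1.7055 W/m².
N₂O: 0.120 × (√343 − √280) = 0.120 × (18.5203 − 16.7332) = 0.120 × 1.7871 = 0.2145 W/m².
CFC-12: Δ = 493 − 3 = 490 ppt = 0.490 ppb; ΔF = 0.32 × 0.490 = 0.1568 W/m².
Total ΔF = 1.7055 + 0.2145 + 0.1568 = 2.0768 W/m².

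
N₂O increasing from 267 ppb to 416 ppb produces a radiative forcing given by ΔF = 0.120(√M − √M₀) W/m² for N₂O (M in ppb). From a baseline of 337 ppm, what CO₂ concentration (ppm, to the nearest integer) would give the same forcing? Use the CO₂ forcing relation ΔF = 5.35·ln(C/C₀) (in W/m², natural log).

N₂O forcing: 0.120 × (√416 − √267) = 0.120 × (20.3961 − 16.3401) = 0.120 × 4.0560 = 0.48672 W/m².
Set 5.35 ln(C/337) = 0.48672: ln(C/337) = 0.48672/5.35 = 0.09098, so C = 337 × e^0.09098 = 337 × 1.09525 = 369.10 ppm.

C ≈ 369 ppm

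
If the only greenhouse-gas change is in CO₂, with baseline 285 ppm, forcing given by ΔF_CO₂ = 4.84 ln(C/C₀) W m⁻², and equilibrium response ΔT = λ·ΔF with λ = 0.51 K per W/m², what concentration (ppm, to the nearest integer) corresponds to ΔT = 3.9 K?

Required forcing: ΔF = ΔT/λ = 3.9/0.51 = 7.6471 W/m².
Then ln(C/285) = ΔF/4.84 = 7.6471/4.84 = 1.57998.
So C = 285 × e^1.57998 = 285 × 4.85486 = 1383.64 ppm.

C ≈ 1384 ppm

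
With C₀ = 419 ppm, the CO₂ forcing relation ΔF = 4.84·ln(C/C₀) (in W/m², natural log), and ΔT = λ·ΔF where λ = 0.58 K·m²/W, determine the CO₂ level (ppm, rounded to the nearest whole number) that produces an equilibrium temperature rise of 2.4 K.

C ≈ 985 ppm

Required forcing: ΔF = ΔT/λ = 2.4/0.58 = 4.1379 W/m².
Then ln(C/419) = ΔF/4.84 = 4.1379/4.84 = 0.85494.
So C = 419 × e^0.85494 = 419 × 2.35123 = 985.17 ppm.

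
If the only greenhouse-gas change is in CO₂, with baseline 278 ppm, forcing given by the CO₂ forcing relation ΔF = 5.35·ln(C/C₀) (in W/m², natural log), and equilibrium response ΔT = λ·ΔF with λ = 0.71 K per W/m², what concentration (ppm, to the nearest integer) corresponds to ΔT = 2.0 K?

Required forcing: ΔF = ΔT/λ = 2.0/0.71 = 2.8169 W/m².
Then ln(C/278) = ΔF/5.35 = 2.8169/5.35 = 0.52652.
So C = 278 × e^0.52652 = 278 × 1.69303 = 470.66 ppm.

C ≈ 471 ppm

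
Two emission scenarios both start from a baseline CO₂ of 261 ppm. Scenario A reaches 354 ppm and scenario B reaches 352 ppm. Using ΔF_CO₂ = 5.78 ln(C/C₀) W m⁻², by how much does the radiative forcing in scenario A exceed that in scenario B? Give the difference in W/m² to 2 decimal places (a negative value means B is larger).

ΔF_A = 5.78 ln(354/261) = 5.78 × 0.30478 = 1.7616 W/m².
ΔF_B = 5.78 ln(352/261) = 5.78 × 0.29911 = 1.7289 W/m².
Difference: 1.7616 − 1.7289 = 0.0327 W/m².

ΔF_A − ΔF_B = 0.03 W/m²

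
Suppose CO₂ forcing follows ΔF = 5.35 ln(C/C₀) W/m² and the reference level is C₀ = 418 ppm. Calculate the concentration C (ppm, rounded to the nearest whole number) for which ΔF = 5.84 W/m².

C ≈ 1245 ppm

Set 5.35 ln(C/418) = 5.84, so ln(C/418) = 5.84/5.35 = 1.09159.
Then C/418 = e^1.09159 = 2.97901, giving C = 418 × 2.97901 = 1245.23 ppm.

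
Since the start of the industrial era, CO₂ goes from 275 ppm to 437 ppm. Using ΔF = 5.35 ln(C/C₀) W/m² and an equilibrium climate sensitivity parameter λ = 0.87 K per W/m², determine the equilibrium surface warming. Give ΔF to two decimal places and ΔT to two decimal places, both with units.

ΔF = 2.48 W/m²; ΔT = 2.16 K

CO₂: 5.35 × ln(437/275) = 5.35 × ln(1.58909) = 5.35 × 0.46316 = 2.4779 W/m².
ΔT = λ ΔF = 0.87 × 2.48 = 2.1576 K.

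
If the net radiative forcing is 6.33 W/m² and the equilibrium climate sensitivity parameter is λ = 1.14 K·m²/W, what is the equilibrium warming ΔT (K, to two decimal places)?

ΔT = 7.22 K

ΔT = λ ΔF = 1.14 × 6.33 = 7.2162 K.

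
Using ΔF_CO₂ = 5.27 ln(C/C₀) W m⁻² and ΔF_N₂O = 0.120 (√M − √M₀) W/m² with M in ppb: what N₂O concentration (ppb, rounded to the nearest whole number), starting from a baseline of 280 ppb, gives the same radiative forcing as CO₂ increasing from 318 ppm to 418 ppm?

CO₂ forcing: 5.27 × ln(418/318) = 5.27 × 0.273430 = 1.44098 W/m².
Set 0.120(√M − √280) = 1.44098: √M = 1.44098/0.120 + √280 = 12.0082 + 16.7332 = 28.7414.
M = (28.7414)² = 826.07 ppb.

M ≈ 826 ppb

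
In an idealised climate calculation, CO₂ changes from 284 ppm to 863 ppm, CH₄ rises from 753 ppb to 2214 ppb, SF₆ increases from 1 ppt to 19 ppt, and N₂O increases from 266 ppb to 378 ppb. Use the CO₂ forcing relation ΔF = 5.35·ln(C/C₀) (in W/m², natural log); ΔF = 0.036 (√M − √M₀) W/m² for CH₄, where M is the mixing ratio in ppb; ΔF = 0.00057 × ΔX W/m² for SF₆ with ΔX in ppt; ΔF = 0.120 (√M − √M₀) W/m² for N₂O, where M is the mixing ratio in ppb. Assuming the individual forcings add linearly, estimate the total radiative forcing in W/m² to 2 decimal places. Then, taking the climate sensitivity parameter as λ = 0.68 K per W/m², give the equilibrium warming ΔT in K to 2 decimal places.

ΔF = 7.04 W/m²; ΔT = 4.79 K

CO₂: 5.35 × ln(863/284) = 5.35 × ln(3.03873) = 5.35 × 1.11144 = 5.9462 W/m².
CH₄: 0.036 × (√2214 − √753) = 0.036 × (47.0532 − 27.4408) = 0.036 × 19.6124 = 0.7060 W/m².
SF₆: ΔF = 0.00057 × (19 − 1) = 0.00057 × 18 = 0.0103 W/m².
N₂O: 0.120 × (√378 − √266) = 0.120 × (19.4422 − 16.3095) = 0.120 × 3.1327 = 0.3759 W/m².
Total ΔF = 5.9462 + 0.7060 + 0.0103 + 0.3759 = 7.0384 W/m².
ΔT = λ ΔF = 0.68 × 7.04 = 4.7872 K.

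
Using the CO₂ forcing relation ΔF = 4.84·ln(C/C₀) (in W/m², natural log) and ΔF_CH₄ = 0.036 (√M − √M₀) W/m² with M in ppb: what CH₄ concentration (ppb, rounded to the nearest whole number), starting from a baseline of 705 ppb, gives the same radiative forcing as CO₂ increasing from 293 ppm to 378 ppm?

M ≈ 3696 ppb

CO₂ forcing: 4.84 × ln(378/293) = 4.84 × 0.254722 = 1.23285 W/m².
Set 0.036(√M − √705) = 1.23285: √M = 1.23285/0.036 + √705 = 34.2458 + 26.5518 = 60.7976.
M = (60.7976)² = 3696.35 ppb.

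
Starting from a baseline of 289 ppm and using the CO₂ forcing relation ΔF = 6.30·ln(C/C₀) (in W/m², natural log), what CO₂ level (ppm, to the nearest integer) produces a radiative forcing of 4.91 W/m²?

C ≈ 630 ppm

Set 6.30 ln(C/289) = 4.91, so ln(C/289) = 4.91/6.30 = 0.77937.
Then C/289 = e^0.77937 = 2.18010, giving C = 289 × 2.18010 = 630.05 ppm.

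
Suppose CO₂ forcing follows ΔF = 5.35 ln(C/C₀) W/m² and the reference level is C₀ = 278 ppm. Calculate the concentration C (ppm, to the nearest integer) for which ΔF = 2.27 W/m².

Set 5.35 ln(C/278) = 2.27, so ln(C/278) = 2.27/5.35 = 0.42430.
Then C/278 = e^0.42430 = 1.52852, giving C = 278 × 1.52852 = 424.93 ppm.

C ≈ 425 ppm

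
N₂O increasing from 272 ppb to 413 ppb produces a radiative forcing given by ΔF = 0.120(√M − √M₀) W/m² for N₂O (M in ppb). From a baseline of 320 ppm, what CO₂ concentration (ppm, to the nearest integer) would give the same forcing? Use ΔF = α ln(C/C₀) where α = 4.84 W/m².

N₂O forcing: 0.120 × (√413 − √272) = 0.120 × (20.3224 − 16.4924) = 0.120 × 3.8300 = 0.45960 W/m².
Set 4.84 ln(C/320) = 0.45960: ln(C/320) = 0.45960/4.84 = 0.09496, so C = 320 × e^0.09496 = 320 × 1.09961 = 351.88 ppm.

C ≈ 352 ppm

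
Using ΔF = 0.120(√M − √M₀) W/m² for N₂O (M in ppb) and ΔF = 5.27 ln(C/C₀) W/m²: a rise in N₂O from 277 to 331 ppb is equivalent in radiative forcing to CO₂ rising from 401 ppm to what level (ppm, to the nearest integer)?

N₂O forcing: 0.120 × (√331 − √277) = 0.120 × (18.1934 − 16.6433) = 0.120 × 1.5501 = 0.18601 W/m².
Set 5.27 ln(C/401) = 0.18601: ln(C/401) = 0.18601/5.27 = 0.03530, so C = 401 × e^0.03530 = 401 × 1.03593 = 415.41 ppm.

C ≈ 415 ppm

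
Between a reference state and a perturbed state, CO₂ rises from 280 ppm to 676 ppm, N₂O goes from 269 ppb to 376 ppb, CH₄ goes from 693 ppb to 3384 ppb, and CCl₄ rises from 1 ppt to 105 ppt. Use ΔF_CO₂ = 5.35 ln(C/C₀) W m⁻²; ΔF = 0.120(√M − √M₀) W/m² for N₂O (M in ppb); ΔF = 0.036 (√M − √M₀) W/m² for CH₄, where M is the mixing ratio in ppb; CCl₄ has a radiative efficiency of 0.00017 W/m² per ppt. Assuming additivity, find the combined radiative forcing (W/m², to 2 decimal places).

CO₂: 5.35 × ln(676/280) = 5.35 × ln(2.41429) = 5.35 × 0.88141 = 4.7155 W/m².
N₂O: 0.120 × (√376 − √269) = 0.120 × (19.3907 − 16.4012) = 0.120 × 2.9895 = 0.3587 W/m².
CH₄: 0.036 × (√3384 − √693) = 0.036 × (58.1722 − 26.3249) = 0.036 × 31.8473 = 1.1465 W/m².
CCl₄: ΔF = 0.00017 × (105 − 1) = 0.00017 × 104 = 0.0177 W/m².
Total ΔF = 4.7155 + 0.3587 + 1.1465 + 0.0177 = 6.2384 W/m².

ΔF = 6.24 W/m²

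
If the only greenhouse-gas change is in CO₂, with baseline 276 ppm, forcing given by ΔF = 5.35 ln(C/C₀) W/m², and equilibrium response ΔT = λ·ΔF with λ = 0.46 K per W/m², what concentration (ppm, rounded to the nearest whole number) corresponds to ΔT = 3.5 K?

Required forcing: ΔF = ΔT/λ = 3.5/0.46 = 7.6087 W/m².
Then ln(C/276) = ΔF/5.35 = 7.6087/5.35 = 1.42219.
So C = 276 × e^1.42219 = 276 × 4.14619 = 1144.35 ppm.

C ≈ 1144 ppm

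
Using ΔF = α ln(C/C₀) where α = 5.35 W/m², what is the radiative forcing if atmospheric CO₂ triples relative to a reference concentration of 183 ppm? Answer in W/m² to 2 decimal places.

Because the forcing depends only on the ratio C/C₀, the initial concentration does not enter.
ΔF = 5.35 × ln(3) = 5.35 × 1.09861 = 5.8776 W/m².

ΔF = 5.88 W/m²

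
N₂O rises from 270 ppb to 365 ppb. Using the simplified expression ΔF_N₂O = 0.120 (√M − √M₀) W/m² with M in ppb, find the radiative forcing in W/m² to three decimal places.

ΔF = 0.321 W/m²

N₂O: 0.120 × (√365 − √270) = 0.120 × (19.1050 − 16.4317) = 0.120 × 2.6733 = 0.3208 W/m².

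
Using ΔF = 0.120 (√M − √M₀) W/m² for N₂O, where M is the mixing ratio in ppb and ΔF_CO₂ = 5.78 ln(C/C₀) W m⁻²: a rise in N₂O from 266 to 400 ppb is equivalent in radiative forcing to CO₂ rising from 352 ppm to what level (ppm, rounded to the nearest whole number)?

N₂O forcing: 0.120 × (√400 − √266) = 0.120 × (20.0000 − 16.3095) = 0.120 × 3.6905 = 0.44286 W/m².
Set 5.78 ln(C/352) = 0.44286: ln(C/352) = 0.44286/5.78 = 0.07662, so C = 352 × e^0.07662 = 352 × 1.07963 = 380.03 ppm.

C ≈ 380 ppm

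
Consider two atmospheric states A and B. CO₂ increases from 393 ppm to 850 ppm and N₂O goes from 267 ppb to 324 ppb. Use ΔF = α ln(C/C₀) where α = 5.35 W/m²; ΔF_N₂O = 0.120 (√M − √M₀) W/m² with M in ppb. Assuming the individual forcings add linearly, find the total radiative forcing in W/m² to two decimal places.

ΔF = 4.33 W/m²

CO₂: 5.35 × ln(850/393) = 5.35 × ln(2.16285) = 5.35 × 0.77143 = 4.1272 W/m².
N₂O: 0.120 × (√324 − √267) = 0.120 × (18.0000 − 16.3401) = 0.120 × 1.6599 = 0.1992 W/m².
Total ΔF = 4.1272 + 0.1992 = 4.3264 W/m².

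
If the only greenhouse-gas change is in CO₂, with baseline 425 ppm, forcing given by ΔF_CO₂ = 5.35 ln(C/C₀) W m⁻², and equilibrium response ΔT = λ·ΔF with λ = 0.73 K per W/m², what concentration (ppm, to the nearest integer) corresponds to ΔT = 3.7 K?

Required forcing: ΔF = ΔT/λ = 3.7/0.73 = 5.0685 W/m².
Then ln(C/425) = ΔF/5.35 = 5.0685/5.35 = 0.94738.
So C = 425 × e^0.94738 = 425 × 2.57894 = 1096.05 ppm.

C ≈ 1096 ppm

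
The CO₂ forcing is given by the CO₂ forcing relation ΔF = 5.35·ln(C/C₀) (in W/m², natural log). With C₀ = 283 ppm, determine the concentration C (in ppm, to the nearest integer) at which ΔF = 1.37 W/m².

Set 5.35 ln(C/283) = 1.37, so ln(C/283) = 1.37/5.35 = 0.25607.
Then C/283 = e^0.25607 = 1.29184, giving C = 283 × 1.29184 = 365.59 ppm.

C ≈ 366 ppm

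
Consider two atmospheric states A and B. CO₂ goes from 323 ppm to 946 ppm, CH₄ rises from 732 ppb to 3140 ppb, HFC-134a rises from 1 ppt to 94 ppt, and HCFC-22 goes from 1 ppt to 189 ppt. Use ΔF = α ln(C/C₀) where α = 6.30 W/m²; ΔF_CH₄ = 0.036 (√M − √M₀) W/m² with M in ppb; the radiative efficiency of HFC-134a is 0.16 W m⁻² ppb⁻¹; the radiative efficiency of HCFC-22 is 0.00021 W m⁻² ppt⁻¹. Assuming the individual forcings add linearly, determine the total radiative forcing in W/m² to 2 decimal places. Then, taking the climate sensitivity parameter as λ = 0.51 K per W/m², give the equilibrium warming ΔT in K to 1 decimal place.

ΔF = 7.87 W/m²; ΔT = 4.0 K

CO₂: 6.30 × ln(946/323) = 6.30 × ln(2.92879) = 6.30 × 1.07459 = 6.7699 W/m².
CH₄: 0.036 × (√3140 − √732) = 0.036 × (56.0357 − 27.0555) = 0.036 × 28.9802 = 1.0433 W/m².
HFC-134a: Δ = 94 − 1 = 93 ppt = 0.093 ppb; ΔF = 0.16 × 0.093 = 0.0149 W/m².
HCFC-22: ΔF = 0.00021 × (189 − 1) = 0.00021 × 188 = 0.0395 W/m².
Total ΔF = 6.7699 + 1.0433 + 0.0149 + 0.0395 = 7.8676 W/m².
ΔT = λ ΔF = 0.51 × 7.87 = 4.0137 K.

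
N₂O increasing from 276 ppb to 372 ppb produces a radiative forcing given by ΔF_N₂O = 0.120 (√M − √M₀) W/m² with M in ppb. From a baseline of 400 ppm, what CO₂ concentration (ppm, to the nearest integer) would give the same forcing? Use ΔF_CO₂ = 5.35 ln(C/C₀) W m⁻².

C ≈ 425 ppm

N₂O forcing: 0.120 × (√372 − √276) = 0.120 × (19.2873 − 16.6132) = 0.120 × 2.6741 = 0.32089 W/m².
Set 5.35 ln(C/400) = 0.32089: ln(C/400) = 0.32089/5.35 = 0.05998, so C = 400 × e^0.05998 = 400 × 1.06182 = 424.73 ppm.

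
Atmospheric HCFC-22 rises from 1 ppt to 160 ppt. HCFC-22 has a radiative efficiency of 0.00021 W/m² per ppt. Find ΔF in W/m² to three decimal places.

HCFC-22: ΔF = 0.00021 × (160 − 1) = 0.00021 × 159 = 0.0334 W/m².

ΔF = 0.033 W/m²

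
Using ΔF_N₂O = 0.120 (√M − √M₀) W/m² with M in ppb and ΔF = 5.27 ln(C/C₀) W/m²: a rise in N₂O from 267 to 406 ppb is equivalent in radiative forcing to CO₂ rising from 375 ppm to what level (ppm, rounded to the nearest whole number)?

N₂O forcing: 0.120 × (√406 − √267) = 0.120 × (20.1494 − 16.3401) = 0.120 × 3.8093 = 0.45712 W/m².
Set 5.27 ln(C/375) = 0.45712: ln(C/375) = 0.45712/5.27 = 0.08674, so C = 375 × e^0.08674 = 375 × 1.09061 = 408.98 ppm.

C ≈ 409 ppm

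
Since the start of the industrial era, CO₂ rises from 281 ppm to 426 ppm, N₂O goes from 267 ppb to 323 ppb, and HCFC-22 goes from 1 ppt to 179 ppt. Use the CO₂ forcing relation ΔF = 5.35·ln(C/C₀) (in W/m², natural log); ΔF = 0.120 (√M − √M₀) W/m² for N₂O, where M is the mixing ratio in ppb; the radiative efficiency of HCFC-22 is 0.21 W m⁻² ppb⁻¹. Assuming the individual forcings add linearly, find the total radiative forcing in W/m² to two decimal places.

CO₂: 5.35 × ln(426/281) = 5.35 × ln(1.51601) = 5.35 × 0.41608 = 2.2260 W/m².
N₂O: 0.120 × (√323 − √267) = 0.120 × (17.9722 − 16.3401) = 0.120 × 1.6321 = 0.1959 W/m².
HCFC-22: Δ = 179 − 1 = 178 ppt = 0.178 ppb; ΔF = 0.21 × 0.178 = 0.0374 W/m².
Total ΔF = 2.2260 + 0.1959 + 0.0374 = 2.4593 W/m².

ΔF = 2.46 W/m²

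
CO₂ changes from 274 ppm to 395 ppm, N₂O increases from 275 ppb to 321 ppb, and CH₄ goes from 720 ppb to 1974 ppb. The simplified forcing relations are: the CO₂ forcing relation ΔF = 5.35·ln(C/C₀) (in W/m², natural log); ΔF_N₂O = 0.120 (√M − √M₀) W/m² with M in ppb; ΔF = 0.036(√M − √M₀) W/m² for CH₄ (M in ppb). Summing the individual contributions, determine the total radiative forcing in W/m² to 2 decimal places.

ΔF = 2.75 W/m²

CO₂: 5.35 × ln(395/274) = 5.35 × ln(1.44161) = 5.35 × 0.36576 = 1.9568 W/m².
N₂O: 0.120 × (√321 − √275) = 0.120 × (17.9165 − 16.5831) = 0.120 × 1.3334 = 0.1600 W/m².
CH₄: 0.036 × (√1974 − √720) = 0.036 × (44.4297 − 26.8328) = 0.036 × 17.5969 = 0.6335 W/m².
Total ΔF = 1.9568 + 0.1600 + 0.6335 = 2.7503 W/m².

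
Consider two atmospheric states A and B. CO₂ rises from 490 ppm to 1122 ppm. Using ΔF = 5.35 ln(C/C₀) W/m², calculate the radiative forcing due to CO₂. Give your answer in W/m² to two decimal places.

CO₂: 5.35 × ln(1122/490) = 5.35 × ln(2.28980) = 5.35 × 0.82846 = 4.4323 W/m².

ΔF = 4.43 W/m²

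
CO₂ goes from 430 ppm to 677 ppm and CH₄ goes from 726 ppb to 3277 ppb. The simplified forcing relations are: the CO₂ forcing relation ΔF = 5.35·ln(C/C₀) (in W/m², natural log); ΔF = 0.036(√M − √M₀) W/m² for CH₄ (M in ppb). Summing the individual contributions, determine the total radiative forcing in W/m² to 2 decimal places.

CO₂: 5.35 × ln(677/430) = 5.35 × ln(1.57442) = 5.35 × 0.45389 = 2.4283 W/m².
CH₄: 0.036 × (√3277 − √726) = 0.036 × (57.2451 − 26.9444) = 0.036 × 30.3007 = 1.0908 W/m².
Total ΔF = 2.4283 + 1.0908 = 3.5191 W/m².

ΔF = 3.52 W/m²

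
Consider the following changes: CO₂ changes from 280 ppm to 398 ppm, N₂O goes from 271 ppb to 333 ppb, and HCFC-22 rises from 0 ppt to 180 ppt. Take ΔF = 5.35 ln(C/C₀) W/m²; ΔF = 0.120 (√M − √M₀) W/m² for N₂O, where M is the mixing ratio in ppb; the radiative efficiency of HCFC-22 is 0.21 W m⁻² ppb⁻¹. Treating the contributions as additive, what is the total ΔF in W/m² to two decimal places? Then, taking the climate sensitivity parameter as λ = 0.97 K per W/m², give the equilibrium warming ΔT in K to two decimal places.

CO₂: 5.35 × ln(398/280) = 5.35 × ln(1.42143) = 5.35 × 0.35166 = 1.8814 W/m².
N₂O: 0.120 × (√333 − √271) = 0.120 × (18.2483 − 16.4621) = 0.120 × 1.7862 = 0.2143 W/m².
HCFC-22: Δ = 180 − 0 = 180 ppt = 0.180 ppb; ΔF = 0.21 × 0.180 = 0.0378 W/m².
Total ΔF = 1.8814 + 0.2143 + 0.0378 = 2.1335 W/m².
ΔT = λ ΔF = 0.97 × 2.13 = 2.0661 K.

ΔF = 2.13 W/m²; ΔT = 2.07 K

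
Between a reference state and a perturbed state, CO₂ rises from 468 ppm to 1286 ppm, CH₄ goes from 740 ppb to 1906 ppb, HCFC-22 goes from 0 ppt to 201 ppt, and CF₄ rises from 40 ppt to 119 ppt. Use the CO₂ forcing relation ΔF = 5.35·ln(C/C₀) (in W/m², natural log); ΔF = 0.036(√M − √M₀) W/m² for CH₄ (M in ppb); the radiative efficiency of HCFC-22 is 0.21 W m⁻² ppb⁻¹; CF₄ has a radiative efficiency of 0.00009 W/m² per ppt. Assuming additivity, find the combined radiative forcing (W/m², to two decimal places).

CO₂: 5.35 × ln(1286/468) = 5.35 × ln(2.74786) = 5.35 × 1.01082 = 5.4079 W/m².
CH₄: 0.036 × (√1906 − √740) = 0.036 × (43.6578 − 27.2029) = 0.036 × 16.4549 = 0.5924 W/m².
HCFC-22: Δ = 201 − 0 = 201 ppt = 0.201 ppb; ΔF = 0.21 × 0.201 = 0.0422 W/m².
CF₄: ΔF = 0.00009 × (119 − 40) = 0.00009 × 79 = 0.0071 W/m².
Total ΔF = 5.4079 + 0.5924 + 0.0422 + 0.0071 = 6.0496 W/m².

ΔF = 6.05 W/m²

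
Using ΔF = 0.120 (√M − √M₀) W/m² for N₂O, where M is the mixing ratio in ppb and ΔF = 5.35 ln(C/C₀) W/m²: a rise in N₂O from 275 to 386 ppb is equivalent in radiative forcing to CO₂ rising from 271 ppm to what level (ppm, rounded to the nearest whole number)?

C ≈ 290 ppm

N₂O forcing: 0.120 × (√386 − √275) = 0.120 × (19.6469 − 16.5831) = 0.120 × 3.0638 = 0.36766 W/m².
Set 5.35 ln(C/271) = 0.36766: ln(C/271) = 0.36766/5.35 = 0.06872, so C = 271 × e^0.06872 = 271 × 1.07114 = 290.28 ppm.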